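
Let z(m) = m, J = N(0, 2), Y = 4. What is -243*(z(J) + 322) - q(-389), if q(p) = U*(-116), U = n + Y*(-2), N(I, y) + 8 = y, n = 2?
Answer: -77484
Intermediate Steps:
N(I, y) = -8 + y
J = -6 (J = -8 + 2 = -6)
U = -6 (U = 2 + 4*(-2) = 2 - 8 = -6)
q(p) = 696 (q(p) = -6*(-116) = 696)
-243*(z(J) + 322) - q(-389) = -243*(-6 + 322) - 1*696 = -243*316 - 696 = -76788 - 696 = -77484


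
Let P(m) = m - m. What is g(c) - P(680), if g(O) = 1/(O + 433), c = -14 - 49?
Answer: 1/370 ≈ 0.0027027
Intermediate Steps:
c = -63
g(O) = 1/(433 + O)
P(m) = 0
g(c) - P(680) = 1/(433 - 63) - 1*0 = 1/370 + 0 = 1/370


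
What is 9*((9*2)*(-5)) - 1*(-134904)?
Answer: 134094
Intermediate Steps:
9*((9*2)*(-5)) - 1*(-134904) = 9*(18*(-5)) + 134904 = 9*(-90) + 134904 = -810 + 134904 = 134094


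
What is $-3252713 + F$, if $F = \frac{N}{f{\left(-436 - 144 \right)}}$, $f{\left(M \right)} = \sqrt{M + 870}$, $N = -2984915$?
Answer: $-3252713 - \frac{596983 \sqrt{290}}{58} \approx -3.428 \cdot 10^{6}$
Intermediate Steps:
$f{\left(M \right)} = \sqrt{870 + M}$
$F = - \frac{596983 \sqrt{290}}{58}$ ($F = - \frac{2984915}{\sqrt{870 - 580}} = - \frac{2984915}{\sqrt{290}} = - 2984915 \frac{\sqrt{290}}{290} = - \frac{596983 \sqrt{290}}{58} \approx -1.7528 \cdot 10^{5}$)
$-3252713 + F = -3252713 - \frac{596983 \sqrt{290}}{58}$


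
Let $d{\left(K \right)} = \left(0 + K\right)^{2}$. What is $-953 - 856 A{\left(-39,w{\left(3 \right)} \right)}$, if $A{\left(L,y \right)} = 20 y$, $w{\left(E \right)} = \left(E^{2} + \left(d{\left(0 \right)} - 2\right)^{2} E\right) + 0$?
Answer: $-360473$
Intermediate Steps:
$d{\left(K \right)} = K^{2}$
$w{\left(E \right)} = E^{2} + 4 E$ ($w{\left(E \right)} = \left(E^{2} + \left(0^{2} - 2\right)^{2} E\right) + 0 = \left(E^{2} + \left(0 - 2\right)^{2} E\right) + 0 = \left(E^{2} + \left(-2\right)^{2} E\right) + 0 = \left(E^{2} + 4 E\right) + 0 = E^{2} + 4 E$)
$-953 - 856 A{\left(-39,w{\left(3 \right)} \right)} = -953 - 856 \cdot 20 \cdot 3 \left(4 + 3\right) = -953 - 856 \cdot 20 \cdot 3 \cdot 7 = -953 - 856 \cdot 20 \cdot 21 = -953 - 359520 = -360473$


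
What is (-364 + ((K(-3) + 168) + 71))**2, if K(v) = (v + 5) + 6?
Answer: 13689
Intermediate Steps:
K(v) = 11 + v (K(v) = (5 + v) + 6 = 11 + v)
(-364 + ((K(-3) + 168) + 71))**2 = (-364 + (((11 - 3) + 168) + 71))**2 = (-364 + ((8 + 168) + 71))**2 = (-364 + (176 + 71))**2 = (-364 + 247)**2 = (-117)**2 = 13689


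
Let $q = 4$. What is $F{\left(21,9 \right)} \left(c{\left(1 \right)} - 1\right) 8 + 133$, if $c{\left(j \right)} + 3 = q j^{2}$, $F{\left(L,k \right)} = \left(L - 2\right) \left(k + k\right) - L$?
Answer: $133$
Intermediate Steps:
$F{\left(L,k \right)} = - L + 2 k \left(-2 + L\right)$ ($F{\left(L,k \right)} = \left(-2 + L\right) 2 k - L = 2 k \left(-2 + L\right) - L = - L + 2 k \left(-2 + L\right)$)
$c{\left(j \right)} = -3 + 4 j^{2}$
$F{\left(21,9 \right)} \left(c{\left(1 \right)} - 1\right) 8 + 133 = \left(\left(-1\right) 21 - 36 + 2 \cdot 21 \cdot 9\right) \left(\left(-3 + 4 \cdot 1^{2}\right) - 1\right) 8 + 133 = \left(-21 - 36 + 378\right) \left(\left(-3 + 4 \cdot 1\right) - 1\right) 8 + 133 = 321 \left(\left(-3 + 4\right) - 1\right) 8 + 133 = 321 \left(1 - 1\right) 8 + 133 = 321 \cdot 0 \cdot 8 + 133 = 321 \cdot 0 + 133 = 0 + 133 = 133$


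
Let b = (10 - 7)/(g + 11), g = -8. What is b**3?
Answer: 1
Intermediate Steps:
b = 1 (b = (10 - 7)/(-8 + 11) = 3/3 = 3*(1/3) = 1)
b**3 = 1**3 = 1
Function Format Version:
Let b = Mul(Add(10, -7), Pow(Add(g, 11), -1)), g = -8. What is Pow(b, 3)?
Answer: 1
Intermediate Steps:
b = 1 (b = Mul(Add(10, -7), Pow(Add(-8, 11), -1)) = Mul(3, Pow(3, -1)) = Mul(3, Rational(1, 3)) = 1)
Pow(b, 3) = Pow(1, 3) = 1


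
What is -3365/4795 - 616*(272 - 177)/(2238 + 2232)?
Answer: -5912899/428673 ≈ -13.793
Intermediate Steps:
-3365/4795 - 616*(272 - 177)/(2238 + 2232) = -3365*1/4795 - 616/(4470/95) = -673/959 - 616/(4470*(1/95)) = -673/959 - 616/894/19 = -673/959 - 616*19/894 = -673/959 - 5852/447 = -5912899/428673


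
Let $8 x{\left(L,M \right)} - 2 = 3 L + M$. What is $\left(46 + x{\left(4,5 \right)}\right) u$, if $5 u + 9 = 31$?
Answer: $\frac{4257}{20} \approx 212.85$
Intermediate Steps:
$u = \frac{22}{5}$ ($u = - \frac{9}{5} + \frac{1}{5} \cdot 31 = - \frac{9}{5} + \frac{31}{5} = \frac{22}{5} \approx 4.4$)
$x{\left(L,M \right)} = \frac{1}{4} + \frac{M}{8} + \frac{3 L}{8}$ ($x{\left(L,M \right)} = \frac{1}{4} + \frac{3 L + M}{8} = \frac{1}{4} + \frac{M + 3 L}{8} = \frac{1}{4} + \left(\frac{M}{8} + \frac{3 L}{8}\right) = \frac{1}{4} + \frac{M}{8} + \frac{3 L}{8}$)
$\left(46 + x{\left(4,5 \right)}\right) u = \left(46 + \left(\frac{1}{4} + \frac{1}{8} \cdot 5 + \frac{3}{8} \cdot 4\right)\right) \frac{22}{5} = \left(46 + \left(\frac{1}{4} + \frac{5}{8} + \frac{3}{2}\right)\right) \frac{22}{5} = \left(46 + \frac{19}{8}\right) \frac{22}{5} = \frac{387}{8} \cdot \frac{22}{5} = \frac{4257}{20}$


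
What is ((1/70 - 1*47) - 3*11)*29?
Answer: -162371/70 ≈ -2319.6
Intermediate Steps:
((1/70 - 1*47) - 3*11)*29 = ((1/70 - 47) - 33)*29 = (-3289/70 - 33)*29 = -5599/70*29 = -162371/70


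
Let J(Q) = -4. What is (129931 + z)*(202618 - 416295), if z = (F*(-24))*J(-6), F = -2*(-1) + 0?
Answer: -27804292271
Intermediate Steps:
F = 2 (F = 2 + 0 = 2)
z = 192 (z = (2*(-24))*(-4) = -48*(-4) = 192)
(129931 + z)*(202618 - 416295) = (129931 + 192)*(202618 - 416295) = 130123*(-213677) = -27804292271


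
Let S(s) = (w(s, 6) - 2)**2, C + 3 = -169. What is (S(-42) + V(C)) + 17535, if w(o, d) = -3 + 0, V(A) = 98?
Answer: 17658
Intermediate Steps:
C = -172 (C = -3 - 169 = -172)
w(o, d) = -3
S(s) = 25 (S(s) = (-3 - 2)**2 = (-5)**2 = 25)
(S(-42) + V(C)) + 17535 = (25 + 98) + 17535 = 123 + 17535 = 17658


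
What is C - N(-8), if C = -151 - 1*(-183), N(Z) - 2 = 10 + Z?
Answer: 28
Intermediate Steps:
N(Z) = 12 + Z (N(Z) = 2 + (10 + Z) = 12 + Z)
C = 32 (C = -151 + 183 = 32)
C - N(-8) = 32 - (12 - 8) = 32 - 1*4 = 32 - 4 = 28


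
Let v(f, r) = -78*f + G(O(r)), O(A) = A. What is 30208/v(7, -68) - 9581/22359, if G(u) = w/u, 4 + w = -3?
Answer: -46284261997/829988439 ≈ -55.765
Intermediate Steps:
w = -7 (w = -4 - 3 = -7)
G(u) = -7/u
v(f, r) = -78*f - 7/r
30208/v(7, -68) - 9581/22359 = 30208/(-78*7 - 7/(-68)) - 9581/22359 = 30208/(-546 - 7*(-1/68)) - 9581*1/22359 = 30208/(-546 + 7/68) - 9581/22359 = 30208/(-37121/68) - 9581/22359 = 30208*(-68/37121) - 9581/22359 = -2054144/37121 - 9581/22359 = -46284261997/829988439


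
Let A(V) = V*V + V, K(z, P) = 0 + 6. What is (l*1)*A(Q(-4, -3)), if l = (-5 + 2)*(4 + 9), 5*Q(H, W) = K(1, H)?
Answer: -2574/25 ≈ -102.96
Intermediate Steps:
K(z, P) = 6
Q(H, W) = 6/5 (Q(H, W) = (1/5)*6 = 6/5)
A(V) = V + V**2 (A(V) = V**2 + V = V + V**2)
l = -39 (l = -3*13 = -39)
(l*1)*A(Q(-4, -3)) = (-39*1)*(6*(1 + 6/5)/5) = -234*11/(5*5) = -39*66/25 = -2574/25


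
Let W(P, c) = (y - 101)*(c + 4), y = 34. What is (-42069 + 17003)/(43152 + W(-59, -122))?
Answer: -12533/25529 ≈ -0.49093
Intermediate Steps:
W(P, c) = -268 - 67*c (W(P, c) = (34 - 101)*(c + 4) = -67*(4 + c) = -268 - 67*c)
(-42069 + 17003)/(43152 + W(-59, -122)) = (-42069 + 17003)/(43152 + (-268 - 67*(-122))) = -25066/(43152 + (-268 + 8174)) = -25066/(43152 + 7906) = -25066/51058 = -25066*1/51058 = -12533/25529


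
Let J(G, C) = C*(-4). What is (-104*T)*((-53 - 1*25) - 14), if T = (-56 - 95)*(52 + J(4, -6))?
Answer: -109802368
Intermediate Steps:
J(G, C) = -4*C
T = -11476 (T = (-56 - 95)*(52 - 4*(-6)) = -151*(52 + 24) = -151*76 = -11476)
(-104*T)*((-53 - 1*25) - 14) = (-104*(-11476))*((-53 - 1*25) - 14) = 1193504*((-53 - 25) - 14) = 1193504*(-78 - 14) = 1193504*(-92) = -109802368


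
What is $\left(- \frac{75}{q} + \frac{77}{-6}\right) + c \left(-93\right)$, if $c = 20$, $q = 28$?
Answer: $- \frac{157543}{84} \approx -1875.5$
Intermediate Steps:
$\left(- \frac{75}{q} + \frac{77}{-6}\right) + c \left(-93\right) = \left(- \frac{75}{28} + \frac{77}{-6}\right) + 20 \left(-93\right) = \left(\left(-75\right) \frac{1}{28} + 77 \left(- \frac{1}{6}\right)\right) - 1860 = \left(- \frac{75}{28} - \frac{77}{6}\right) - 1860 = - \frac{1303}{84} - 1860 = - \frac{157543}{84}$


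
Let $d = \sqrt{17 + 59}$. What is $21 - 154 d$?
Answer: $21 - 308 \sqrt{19} \approx -1321.5$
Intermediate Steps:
$d = 2 \sqrt{19}$ ($d = \sqrt{76} = 2 \sqrt{19} \approx 8.7178$)
$21 - 154 d = 21 - 154 \cdot 2 \sqrt{19} = 21 - 308 \sqrt{19}$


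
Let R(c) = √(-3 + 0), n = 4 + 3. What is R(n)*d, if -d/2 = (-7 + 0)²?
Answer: -98*I*√3 ≈ -169.74*I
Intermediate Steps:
n = 7
R(c) = I*√3 (R(c) = √(-3) = I*√3)
d = -98 (d = -2*(-7 + 0)² = -2*(-7)² = -2*49 = -98)
R(n)*d = (I*√3)*(-98) = -98*I*√3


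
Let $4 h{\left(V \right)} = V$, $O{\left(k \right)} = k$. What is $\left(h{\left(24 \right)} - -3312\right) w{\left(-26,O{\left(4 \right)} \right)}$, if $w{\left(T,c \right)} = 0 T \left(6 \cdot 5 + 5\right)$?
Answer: $0$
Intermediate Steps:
$w{\left(T,c \right)} = 0$ ($w{\left(T,c \right)} = 0 \left(30 + 5\right) = 0 \cdot 35 = 0$)
$h{\left(V \right)} = \frac{V}{4}$
$\left(h{\left(24 \right)} - -3312\right) w{\left(-26,O{\left(4 \right)} \right)} = \left(\frac{1}{4} \cdot 24 - -3312\right) 0 = \left(6 + 3312\right) 0 = 3318 \cdot 0 = 0$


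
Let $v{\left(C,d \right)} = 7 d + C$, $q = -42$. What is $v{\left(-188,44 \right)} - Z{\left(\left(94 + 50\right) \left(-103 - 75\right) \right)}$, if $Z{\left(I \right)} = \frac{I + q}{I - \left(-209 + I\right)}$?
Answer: $\frac{4614}{19} \approx 242.84$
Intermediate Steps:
$v{\left(C,d \right)} = C + 7 d$
$Z{\left(I \right)} = - \frac{42}{209} + \frac{I}{209}$ ($Z{\left(I \right)} = \frac{I - 42}{I - \left(-209 + I\right)} = \frac{-42 + I}{209} = \left(-42 + I\right) \frac{1}{209} = - \frac{42}{209} + \frac{I}{209}$)
$v{\left(-188,44 \right)} - Z{\left(\left(94 + 50\right) \left(-103 - 75\right) \right)} = \left(-188 + 7 \cdot 44\right) - \left(- \frac{42}{209} + \frac{\left(94 + 50\right) \left(-103 - 75\right)}{209}\right) = \left(-188 + 308\right) - \left(- \frac{42}{209} + \frac{144 \left(-178\right)}{209}\right) = 120 - \left(- \frac{42}{209} + \frac{1}{209} \left(-25632\right)\right) = 120 - \left(- \frac{42}{209} - \frac{25632}{209}\right) = 120 - - \frac{2334}{19} = 120 + \frac{2334}{19} = \frac{4614}{19}$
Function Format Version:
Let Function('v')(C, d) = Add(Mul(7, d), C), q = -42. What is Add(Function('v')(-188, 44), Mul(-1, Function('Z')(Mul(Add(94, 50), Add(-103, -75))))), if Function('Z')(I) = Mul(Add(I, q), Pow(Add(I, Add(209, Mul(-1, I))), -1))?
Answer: Rational(4614, 19) ≈ 242.84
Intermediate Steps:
Function('v')(C, d) = Add(C, Mul(7, d))
Function('Z')(I) = Add(Rational(-42, 209), Mul(Rational(1, 209), I)) (Function('Z')(I) = Mul(Add(I, -42), Pow(Add(I, Add(209, Mul(-1, I))), -1)) = Mul(Add(-42, I), Pow(209, -1)) = Mul(Add(-42, I), Rational(1, 209)) = Add(Rational(-42, 209), Mul(Rational(1, 209), I)))
Add(Function('v')(-188, 44), Mul(-1, Function('Z')(Mul(Add(94, 50), Add(-103, -75))))) = Add(Add(-188, Mul(7, 44)), Mul(-1, Add(Rational(-42, 209), Mul(Rational(1, 209), Mul(Add(94, 50), Add(-103, -75)))))) = Add(Add(-188, 308), Mul(-1, Add(Rational(-42, 209), Mul(Rational(1, 209), Mul(144, -178))))) = Add(120, Mul(-1, Add(Rational(-42, 209), Mul(Rational(1, 209), -25632)))) = Add(120, Mul(-1, Add(Rational(-42, 209), Rational(-25632, 209)))) = Add(120, Mul(-1, Rational(-2334, 19))) = Add(120, Rational(2334, 19)) = Rational(4614, 19)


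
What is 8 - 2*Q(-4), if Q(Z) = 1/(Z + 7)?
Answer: 22/3 ≈ 7.3333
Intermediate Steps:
Q(Z) = 1/(7 + Z)
8 - 2*Q(-4) = 8 - 2/(7 - 4) = 8 - 2/3 = 22/3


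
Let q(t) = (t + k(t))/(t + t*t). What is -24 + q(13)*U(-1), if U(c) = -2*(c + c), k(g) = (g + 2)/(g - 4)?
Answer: -6464/273 ≈ -23.678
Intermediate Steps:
k(g) = (2 + g)/(-4 + g)
q(t) = (t + (2 + t)/(-4 + t))/(t + t**2) (q(t) = (t + (2 + t)/(-4 + t))/(t + t*t) = (t + (2 + t)/(-4 + t))/(t + t**2))
U(c) = -4*c
-24 + q(13)*U(-1) = -24 + ((2 + 13 + 13*(-4 + 13))/(13*(1 + 13)*(-4 + 13)))*(-4*(-1)) = -24 + ((1/13)*(2 + 13 + 13*9)/(14*9))*4 = -24 + ((1/13)*(1/14)*(1/9)*(2 + 13 + 117))*4 = -24 + ((1/13)*(1/14)*(1/9)*132)*4 = -24 + (22/273)*4 = -24 + 88/273 = -6464/273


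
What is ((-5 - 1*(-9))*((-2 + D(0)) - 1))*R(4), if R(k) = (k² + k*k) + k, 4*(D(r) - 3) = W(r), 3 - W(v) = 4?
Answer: -36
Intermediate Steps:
W(v) = -1 (W(v) = 3 - 1*4 = 3 - 4 = -1)
D(r) = 11/4 (D(r) = 3 + (¼)*(-1) = 3 - ¼ = 11/4)
R(k) = k + 2*k² (R(k) = (k² + k²) + k = 2*k² + k = k + 2*k²)
((-5 - 1*(-9))*((-2 + D(0)) - 1))*R(4) = ((-5 - 1*(-9))*((-2 + 11/4) - 1))*(4*(1 + 2*4)) = ((-5 + 9)*(¾ - 1))*(4*(1 + 8)) = (4*(-¼))*(4*9) = -1*36 = -36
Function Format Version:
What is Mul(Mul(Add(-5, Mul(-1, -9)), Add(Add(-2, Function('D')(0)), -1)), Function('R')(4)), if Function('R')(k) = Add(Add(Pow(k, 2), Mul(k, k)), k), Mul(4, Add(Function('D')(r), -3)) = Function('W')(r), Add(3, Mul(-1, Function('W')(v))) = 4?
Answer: -36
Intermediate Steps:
Function('W')(v) = -1 (Function('W')(v) = Add(3, Mul(-1, 4)) = Add(3, -4) = -1)
Function('D')(r) = Rational(11, 4) (Function('D')(r) = Add(3, Mul(Rational(1, 4), -1)) = Add(3, Rational(-1, 4)) = Rational(11, 4))
Function('R')(k) = Add(k, Mul(2, Pow(k, 2))) (Function('R')(k) = Add(Add(Pow(k, 2), Pow(k, 2)), k) = Add(Mul(2, Pow(k, 2)), k) = Add(k, Mul(2, Pow(k, 2))))
Mul(Mul(Add(-5, Mul(-1, -9)), Add(Add(-2, Function('D')(0)), -1)), Function('R')(4)) = Mul(Mul(Add(-5, Mul(-1, -9)), Add(Add(-2, Rational(11, 4)), -1)), Mul(4, Add(1, Mul(2, 4)))) = Mul(Mul(Add(-5, 9), Add(Rational(3, 4), -1)), Mul(4, Add(1, 8))) = Mul(Mul(4, Rational(-1, 4)), Mul(4, 9)) = Mul(-1, 36) = -36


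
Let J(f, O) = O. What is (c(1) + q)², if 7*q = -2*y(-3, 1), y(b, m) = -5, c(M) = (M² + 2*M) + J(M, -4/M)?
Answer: 9/49 ≈ 0.18367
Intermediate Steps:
c(M) = M² - 4/M + 2*M (c(M) = (M² + 2*M) - 4/M = M² - 4/M + 2*M)
q = 10/7 (q = (-2*(-5))/7 = (⅐)*10 = 10/7 ≈ 1.4286)
(c(1) + q)² = ((-4 + 1²*(2 + 1))/1 + 10/7)² = (1*(-4 + 1*3) + 10/7)² = (1*(-4 + 3) + 10/7)² = (1*(-1) + 10/7)² = (-1 + 10/7)² = (3/7)² = 9/49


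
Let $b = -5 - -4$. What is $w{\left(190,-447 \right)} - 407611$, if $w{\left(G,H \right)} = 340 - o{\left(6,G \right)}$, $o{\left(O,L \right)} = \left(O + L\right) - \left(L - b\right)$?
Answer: $-407276$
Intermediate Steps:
$b = -1$ ($b = -5 + 4 = -1$)
$o{\left(O,L \right)} = -1 + O$ ($o{\left(O,L \right)} = \left(O + L\right) - \left(1 + L\right) = \left(L + O\right) - \left(1 + L\right) = -1 + O$)
$w{\left(G,H \right)} = 335$ ($w{\left(G,H \right)} = 340 - \left(-1 + 6\right) = 340 - 5 = 335$)
$w{\left(190,-447 \right)} - 407611 = 335 - 407611 = -407276$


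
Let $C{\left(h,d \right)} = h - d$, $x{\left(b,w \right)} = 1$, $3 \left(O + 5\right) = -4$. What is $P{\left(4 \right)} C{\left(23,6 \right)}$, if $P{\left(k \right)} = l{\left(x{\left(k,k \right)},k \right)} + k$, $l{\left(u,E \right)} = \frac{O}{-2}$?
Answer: $\frac{731}{6} \approx 121.83$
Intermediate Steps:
$O = - \frac{19}{3}$ ($O = -5 + \frac{1}{3} \left(-4\right) = -5 - \frac{4}{3} = - \frac{19}{3} \approx -6.3333$)
$l{\left(u,E \right)} = \frac{19}{6}$ ($l{\left(u,E \right)} = - \frac{19}{3 \left(-2\right)} = \left(- \frac{19}{3}\right) \left(- \frac{1}{2}\right) = \frac{19}{6}$)
$P{\left(k \right)} = \frac{19}{6} + k$
$P{\left(4 \right)} C{\left(23,6 \right)} = \left(\frac{19}{6} + 4\right) \left(23 - 6\right) = \frac{43 \left(23 - 6\right)}{6} = \frac{43}{6} \cdot 17 = \frac{731}{6}$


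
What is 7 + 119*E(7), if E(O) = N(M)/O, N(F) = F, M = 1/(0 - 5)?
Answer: 18/5 ≈ 3.6000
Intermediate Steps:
M = -⅕ (M = 1/(-5) = -⅕ ≈ -0.20000)
E(O) = -1/(5*O)
7 + 119*E(7) = 7 + 119*(-⅕/7) = 7 + 119*(-⅕*⅐) = 7 + 119*(-1/35) = 7 - 17/5 = 18/5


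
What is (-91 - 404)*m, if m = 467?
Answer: -231165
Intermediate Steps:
(-91 - 404)*m = (-91 - 404)*467 = -495*467 = -231165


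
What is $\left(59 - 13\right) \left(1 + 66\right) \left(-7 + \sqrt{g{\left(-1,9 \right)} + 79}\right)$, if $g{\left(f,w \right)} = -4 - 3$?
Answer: $-21574 + 18492 \sqrt{2} \approx 4577.6$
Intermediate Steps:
$g{\left(f,w \right)} = -7$
$\left(59 - 13\right) \left(1 + 66\right) \left(-7 + \sqrt{g{\left(-1,9 \right)} + 79}\right) = \left(59 - 13\right) \left(1 + 66\right) \left(-7 + \sqrt{-7 + 79}\right) = 46 \cdot 67 \left(-7 + \sqrt{72}\right) = 3082 \left(-7 + 6 \sqrt{2}\right) = -21574 + 18492 \sqrt{2}$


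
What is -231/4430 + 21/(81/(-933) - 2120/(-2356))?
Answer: 17006740233/659746610 ≈ 25.778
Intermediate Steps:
-231/4430 + 21/(81/(-933) - 2120/(-2356)) = -231*1/4430 + 21/(81*(-1/933) - 2120*(-1/2356)) = -231/4430 + 21/(-27/311 + 530/589) = -231/4430 + 21/(148927/183179) = -231/4430 + 21*(183179/148927) = -231/4430 + 3846759/148927 = 17006740233/659746610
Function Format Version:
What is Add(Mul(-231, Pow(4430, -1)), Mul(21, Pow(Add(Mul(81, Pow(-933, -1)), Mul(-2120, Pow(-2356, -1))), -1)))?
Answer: Rational(17006740233, 659746610) ≈ 25.778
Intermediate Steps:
Add(Mul(-231, Pow(4430, -1)), Mul(21, Pow(Add(Mul(81, Pow(-933, -1)), Mul(-2120, Pow(-2356, -1))), -1))) = Add(Mul(-231, Rational(1, 4430)), Mul(21, Pow(Add(Mul(81, Rational(-1, 933)), Mul(-2120, Rational(-1, 2356))), -1))) = Add(Rational(-231, 4430), Mul(21, Pow(Add(Rational(-27, 311), Rational(530, 589)), -1))) = Add(Rational(-231, 4430), Mul(21, Pow(Rational(148927, 183179), -1))) = Add(Rational(-231, 4430), Mul(21, Rational(183179, 148927))) = Add(Rational(-231, 4430), Rational(3846759, 148927)) = Rational(17006740233, 659746610)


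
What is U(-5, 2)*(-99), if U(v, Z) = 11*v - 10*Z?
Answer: 7425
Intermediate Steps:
U(v, Z) = -10*Z + 11*v
U(-5, 2)*(-99) = (-10*2 + 11*(-5))*(-99) = (-20 - 55)*(-99) = -75*(-99) = 7425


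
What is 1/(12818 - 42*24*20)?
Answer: -1/7342 ≈ -0.00013620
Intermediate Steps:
1/(12818 - 42*24*20) = 1/(12818 - 1008*20) = 1/(12818 - 20160) = 1/(-7342) = -1/7342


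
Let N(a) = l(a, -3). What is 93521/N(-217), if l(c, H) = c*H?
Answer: 93521/651 ≈ 143.66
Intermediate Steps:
l(c, H) = H*c
N(a) = -3*a
93521/N(-217) = 93521/((-3*(-217))) = 93521/651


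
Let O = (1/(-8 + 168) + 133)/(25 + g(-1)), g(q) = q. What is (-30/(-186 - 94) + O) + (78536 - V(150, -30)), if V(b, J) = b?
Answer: 2107167527/26880 ≈ 78392.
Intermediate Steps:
O = 21281/3840 (O = (1/(-8 + 168) + 133)/(25 - 1) = (1/160 + 133)/24 = (1/160 + 133)*(1/24) = (21281/160)*(1/24) = 21281/3840 ≈ 5.5419)
(-30/(-186 - 94) + O) + (78536 - V(150, -30)) = (-30/(-186 - 94) + 21281/3840) + (78536 - 1*150) = (-30/(-280) + 21281/3840) + (78536 - 150) = (-1/280*(-30) + 21281/3840) + 78386 = (3/28 + 21281/3840) + 78386 = 151847/26880 + 78386 = 2107167527/26880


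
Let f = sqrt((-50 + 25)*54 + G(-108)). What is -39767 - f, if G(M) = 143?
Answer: -39767 - I*sqrt(1207) ≈ -39767.0 - 34.742*I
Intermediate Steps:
f = I*sqrt(1207) (f = sqrt((-50 + 25)*54 + 143) = sqrt(-25*54 + 143) = sqrt(-1350 + 143) = sqrt(-1207) = I*sqrt(1207) ≈ 34.742*I)
-39767 - f = -39767 - I*sqrt(1207)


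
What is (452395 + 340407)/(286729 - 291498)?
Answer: -792802/4769 ≈ -166.24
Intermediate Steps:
(452395 + 340407)/(286729 - 291498) = 792802/(-4769) = 792802*(-1/4769) = -792802/4769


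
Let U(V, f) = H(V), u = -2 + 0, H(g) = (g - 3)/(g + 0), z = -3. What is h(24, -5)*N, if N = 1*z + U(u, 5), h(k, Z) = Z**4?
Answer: -625/2 ≈ -312.50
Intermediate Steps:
H(g) = (-3 + g)/g
u = -2
U(V, f) = (-3 + V)/V
N = -1/2 (N = 1*(-3) + (-3 - 2)/(-2) = -3 - 1/2*(-5) = -3 + 5/2 = -1/2 ≈ -0.50000)
h(24, -5)*N = (-5)**4*(-1/2) = 625*(-1/2) = -625/2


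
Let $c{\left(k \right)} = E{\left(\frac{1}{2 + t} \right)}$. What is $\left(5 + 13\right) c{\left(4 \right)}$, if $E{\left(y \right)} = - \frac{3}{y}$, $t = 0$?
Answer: $-108$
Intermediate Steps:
$c{\left(k \right)} = -6$ ($c{\left(k \right)} = - \frac{3}{\frac{1}{2 + 0}} = - \frac{3}{\frac{1}{2}} = - 3 \frac{1}{\frac{1}{2}} = \left(-3\right) 2 = -6$)
$\left(5 + 13\right) c{\left(4 \right)} = \left(5 + 13\right) \left(-6\right) = 18 \left(-6\right) = -108$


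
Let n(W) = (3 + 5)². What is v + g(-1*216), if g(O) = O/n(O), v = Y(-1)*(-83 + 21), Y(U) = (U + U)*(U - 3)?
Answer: -3995/8 ≈ -499.38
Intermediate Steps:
n(W) = 64 (n(W) = 8² = 64)
Y(U) = 2*U*(-3 + U) (Y(U) = (2*U)*(-3 + U) = 2*U*(-3 + U))
v = -496 (v = (2*(-1)*(-3 - 1))*(-83 + 21) = (2*(-1)*(-4))*(-62) = 8*(-62) = -496)
g(O) = O/64
v + g(-1*216) = -496 + (-1*216)/64 = -496 + (1/64)*(-216) = -496 - 27/8 = -3995/8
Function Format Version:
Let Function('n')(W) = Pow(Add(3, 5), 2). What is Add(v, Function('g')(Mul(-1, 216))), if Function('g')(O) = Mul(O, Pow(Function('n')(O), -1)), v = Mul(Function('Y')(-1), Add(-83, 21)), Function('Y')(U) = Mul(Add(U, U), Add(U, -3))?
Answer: Rational(-3995, 8) ≈ -499.38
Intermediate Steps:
Function('n')(W) = 64 (Function('n')(W) = Pow(8, 2) = 64)
Function('Y')(U) = Mul(2, U, Add(-3, U)) (Function('Y')(U) = Mul(Mul(2, U), Add(-3, U)) = Mul(2, U, Add(-3, U)))
v = -496 (v = Mul(Mul(2, -1, Add(-3, -1)), Add(-83, 21)) = Mul(Mul(2, -1, -4), -62) = Mul(8, -62) = -496)
Function('g')(O) = Mul(Rational(1, 64), O) (Function('g')(O) = Mul(O, Pow(64, -1)) = Mul(O, Rational(1, 64)) = Mul(Rational(1, 64), O))
Add(v, Function('g')(Mul(-1, 216))) = Add(-496, Mul(Rational(1, 64), Mul(-1, 216))) = Add(-496, Mul(Rational(1, 64), -216)) = Add(-496, Rational(-27, 8)) = Rational(-3995, 8)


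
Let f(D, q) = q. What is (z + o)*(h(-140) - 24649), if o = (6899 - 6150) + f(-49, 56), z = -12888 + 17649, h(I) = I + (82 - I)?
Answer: -136739922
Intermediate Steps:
h(I) = 82
z = 4761
o = 805 (o = (6899 - 6150) + 56 = 749 + 56 = 805)
(z + o)*(h(-140) - 24649) = (4761 + 805)*(82 - 24649) = 5566*(-24567) = -136739922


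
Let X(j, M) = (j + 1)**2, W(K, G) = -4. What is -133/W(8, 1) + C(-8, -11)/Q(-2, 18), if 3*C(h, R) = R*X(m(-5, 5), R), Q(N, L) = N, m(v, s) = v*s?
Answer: 4357/4 ≈ 1089.3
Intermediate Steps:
m(v, s) = s*v
X(j, M) = (1 + j)**2
C(h, R) = 192*R (C(h, R) = (R*(1 + 5*(-5))**2)/3 = (R*(1 - 25)**2)/3 = (R*(-24)**2)/3 = (R*576)/3 = (576*R)/3 = 192*R)
-133/W(8, 1) + C(-8, -11)/Q(-2, 18) = -133/(-4) + (192*(-11))/(-2) = -133*(-1/4) - 2112*(-1/2) = 133/4 + 1056 = 4357/4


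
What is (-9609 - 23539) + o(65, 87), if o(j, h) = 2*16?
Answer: -33116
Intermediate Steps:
o(j, h) = 32
(-9609 - 23539) + o(65, 87) = (-9609 - 23539) + 32 = -33148 + 32 = -33116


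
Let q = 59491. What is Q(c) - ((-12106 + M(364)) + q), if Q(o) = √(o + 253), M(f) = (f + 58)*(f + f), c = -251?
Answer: -354601 + √2 ≈ -3.5460e+5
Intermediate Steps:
M(f) = 2*f*(58 + f) (M(f) = (58 + f)*(2*f) = 2*f*(58 + f))
Q(o) = √(253 + o)
Q(c) - ((-12106 + M(364)) + q) = √(253 - 251) - ((-12106 + 2*364*(58 + 364)) + 59491) = √2 - ((-12106 + 2*364*422) + 59491) = √2 - ((-12106 + 307216) + 59491) = √2 - (295110 + 59491) = √2 - 1*354601 = √2 - 354601 = -354601 + √2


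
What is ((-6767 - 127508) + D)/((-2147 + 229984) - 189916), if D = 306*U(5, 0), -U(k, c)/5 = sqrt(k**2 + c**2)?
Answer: -141925/37921 ≈ -3.7426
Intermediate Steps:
U(k, c) = -5*sqrt(c**2 + k**2) (U(k, c) = -5*sqrt(k**2 + c**2) = -5*sqrt(c**2 + k**2))
D = -7650 (D = 306*(-5*sqrt(0**2 + 5**2)) = 306*(-5*sqrt(0 + 25)) = 306*(-5*sqrt(25)) = 306*(-5*5) = 306*(-25) = -7650)
((-6767 - 127508) + D)/((-2147 + 229984) - 189916) = ((-6767 - 127508) - 7650)/((-2147 + 229984) - 189916) = (-134275 - 7650)/(227837 - 189916) = -141925/37921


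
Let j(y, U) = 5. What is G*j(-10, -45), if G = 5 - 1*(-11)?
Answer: 80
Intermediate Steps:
G = 16 (G = 5 + 11 = 16)
G*j(-10, -45) = 16*5 = 80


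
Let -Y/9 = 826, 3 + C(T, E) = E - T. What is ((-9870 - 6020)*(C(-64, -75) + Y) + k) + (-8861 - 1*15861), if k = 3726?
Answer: 118327724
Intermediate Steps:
C(T, E) = -3 + E - T (C(T, E) = -3 + (E - T) = -3 + E - T)
Y = -7434 (Y = -9*826 = -7434)
((-9870 - 6020)*(C(-64, -75) + Y) + k) + (-8861 - 1*15861) = ((-9870 - 6020)*((-3 - 75 - 1*(-64)) - 7434) + 3726) + (-8861 - 1*15861) = (-15890*((-3 - 75 + 64) - 7434) + 3726) + (-8861 - 15861) = (-15890*(-14 - 7434) + 3726) - 24722 = (-15890*(-7448) + 3726) - 24722 = (118348720 + 3726) - 24722 = 118352446 - 24722 = 118327724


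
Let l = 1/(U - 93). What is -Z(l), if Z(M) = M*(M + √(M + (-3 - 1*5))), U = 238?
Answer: -1/21025 - I*√168055/21025 ≈ -4.7562e-5 - 0.019498*I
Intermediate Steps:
l = 1/145 (l = 1/(238 - 93) = 1/145 ≈ 0.0068966)
Z(M) = M*(M + √(-8 + M)) (Z(M) = M*(M + √(M + (-3 - 5))) = M*(M + √(M - 8)) = M*(M + √(-8 + M)))
-Z(l) = -(1/145 + √(-8 + 1/145))/145 = -(1/145 + √(-1159/145))/145 = -(1/145 + I*√168055/145)/145 = -(1/21025 + I*√168055/21025) = -1/21025 - I*√168055/21025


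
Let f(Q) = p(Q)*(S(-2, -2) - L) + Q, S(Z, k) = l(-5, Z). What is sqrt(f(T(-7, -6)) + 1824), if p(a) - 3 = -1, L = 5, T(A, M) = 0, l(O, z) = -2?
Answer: sqrt(1810) ≈ 42.544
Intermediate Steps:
S(Z, k) = -2
p(a) = 2 (p(a) = 3 - 1 = 2)
f(Q) = -14 + Q (f(Q) = 2*(-2 - 1*5) + Q = 2*(-2 - 5) + Q = 2*(-7) + Q = -14 + Q)
sqrt(f(T(-7, -6)) + 1824) = sqrt((-14 + 0) + 1824) = sqrt(-14 + 1824) = sqrt(1810)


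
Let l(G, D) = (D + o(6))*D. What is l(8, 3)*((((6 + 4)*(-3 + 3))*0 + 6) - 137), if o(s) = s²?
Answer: -15327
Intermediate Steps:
l(G, D) = D*(36 + D) (l(G, D) = (D + 6²)*D = (D + 36)*D = (36 + D)*D = D*(36 + D))
l(8, 3)*((((6 + 4)*(-3 + 3))*0 + 6) - 137) = (3*(36 + 3))*((((6 + 4)*(-3 + 3))*0 + 6) - 137) = (3*39)*(((10*0)*0 + 6) - 137) = 117*((0*0 + 6) - 137) = 117*((0 + 6) - 137) = 117*(6 - 137) = 117*(-131) = -15327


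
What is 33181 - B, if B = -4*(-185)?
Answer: 32441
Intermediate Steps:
B = 740
33181 - B = 33181 - 1*740 = 33181 - 740 = 32441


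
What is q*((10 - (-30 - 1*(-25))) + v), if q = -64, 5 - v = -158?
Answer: -11392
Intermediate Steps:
v = 163 (v = 5 - 1*(-158) = 5 + 158 = 163)
q*((10 - (-30 - 1*(-25))) + v) = -64*((10 - (-30 - 1*(-25))) + 163) = -64*((10 - (-30 + 25)) + 163) = -64*((10 - 1*(-5)) + 163) = -64*((10 + 5) + 163) = -64*(15 + 163) = -64*178 = -11392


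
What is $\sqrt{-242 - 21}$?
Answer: $i \sqrt{263} \approx 16.217 i$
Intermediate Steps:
$\sqrt{-242 - 21} = \sqrt{-263} = i \sqrt{263}$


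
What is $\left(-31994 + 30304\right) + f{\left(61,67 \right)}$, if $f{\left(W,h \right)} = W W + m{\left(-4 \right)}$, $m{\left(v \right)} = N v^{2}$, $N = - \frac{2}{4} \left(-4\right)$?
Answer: $2063$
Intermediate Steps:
$N = 2$ ($N = \left(-2\right) \frac{1}{4} \left(-4\right) = \left(- \frac{1}{2}\right) \left(-4\right) = 2$)
$m{\left(v \right)} = 2 v^{2}$
$f{\left(W,h \right)} = 32 + W^{2}$ ($f{\left(W,h \right)} = W W + 2 \left(-4\right)^{2} = W^{2} + 2 \cdot 16 = W^{2} + 32 = 32 + W^{2}$)
$\left(-31994 + 30304\right) + f{\left(61,67 \right)} = \left(-31994 + 30304\right) + \left(32 + 61^{2}\right) = -1690 + \left(32 + 3721\right) = -1690 + 3753 = 2063$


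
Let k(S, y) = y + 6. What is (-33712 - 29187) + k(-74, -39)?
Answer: -62932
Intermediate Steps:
k(S, y) = 6 + y
(-33712 - 29187) + k(-74, -39) = (-33712 - 29187) + (6 - 39) = -62899 - 33 = -62932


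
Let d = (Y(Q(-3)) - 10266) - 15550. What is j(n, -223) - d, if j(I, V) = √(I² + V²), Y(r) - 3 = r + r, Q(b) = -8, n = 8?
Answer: 25829 + √49793 ≈ 26052.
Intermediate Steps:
Y(r) = 3 + 2*r (Y(r) = 3 + (r + r) = 3 + 2*r)
d = -25829 (d = ((3 + 2*(-8)) - 10266) - 15550 = ((3 - 16) - 10266) - 15550 = (-13 - 10266) - 15550 = -10279 - 15550 = -25829)
j(n, -223) - d = √(8² + (-223)²) - 1*(-25829) = √(64 + 49729) + 25829 = √49793 + 25829 = 25829 + √49793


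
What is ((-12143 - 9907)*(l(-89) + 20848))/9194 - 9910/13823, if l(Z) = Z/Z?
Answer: -3177403446445/63544331 ≈ -50003.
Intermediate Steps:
l(Z) = 1
((-12143 - 9907)*(l(-89) + 20848))/9194 - 9910/13823 = ((-12143 - 9907)*(1 + 20848))/9194 - 9910/13823 = -22050*20849*(1/9194) - 9910*1/13823 = -459720450*1/9194 - 9910/13823 = -229860225/4597 - 9910/13823 = -3177403446445/63544331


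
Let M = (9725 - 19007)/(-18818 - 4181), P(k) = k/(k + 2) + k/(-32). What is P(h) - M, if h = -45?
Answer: 64849593/31646624 ≈ 2.0492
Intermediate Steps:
P(k) = -k/32 + k/(2 + k) (P(k) = k/(2 + k) + k*(-1/32) = k/(2 + k) - k/32 = -k/32 + k/(2 + k))
M = 9282/22999 (M = -9282/(-22999) = -9282*(-1/22999) = 9282/22999 ≈ 0.40358)
P(h) - M = (1/32)*(-45)*(30 - 1*(-45))/(2 - 45) - 1*9282/22999 = (1/32)*(-45)*(30 + 45)/(-43) - 9282/22999 = (1/32)*(-45)*(-1/43)*75 - 9282/22999 = 3375/1376 - 9282/22999 = 64849593/31646624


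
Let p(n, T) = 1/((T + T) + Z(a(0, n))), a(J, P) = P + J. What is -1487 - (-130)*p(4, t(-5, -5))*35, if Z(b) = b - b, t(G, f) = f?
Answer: -1942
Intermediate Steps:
a(J, P) = J + P
Z(b) = 0
p(n, T) = 1/(2*T) (p(n, T) = 1/((T + T) + 0) = 1/(2*T + 0) = 1/(2*T))
-1487 - (-130)*p(4, t(-5, -5))*35 = -1487 - (-130)*(½)/(-5)*35 = -1487 - (-130)*(½)*(-⅕)*35 = -1487 - (-130)*(-1)/10*35 = -1487 - 26*½*35 = -1487 - 13*35 = -1487 - 455 = -1942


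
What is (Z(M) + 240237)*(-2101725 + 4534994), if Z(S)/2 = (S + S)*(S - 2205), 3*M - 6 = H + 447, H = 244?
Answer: -34886388403519/9 ≈ -3.8763e+12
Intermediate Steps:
M = 697/3 (M = 2 + (244 + 447)/3 = 2 + (⅓)*691 = 2 + 691/3 = 697/3 ≈ 232.33)
Z(S) = 4*S*(-2205 + S) (Z(S) = 2*((S + S)*(S - 2205)) = 2*((2*S)*(-2205 + S)) = 2*(2*S*(-2205 + S)) = 4*S*(-2205 + S))
(Z(M) + 240237)*(-2101725 + 4534994) = (4*(697/3)*(-2205 + 697/3) + 240237)*(-2101725 + 4534994) = (4*(697/3)*(-5918/3) + 240237)*2433269 = (-16499384/9 + 240237)*2433269 = -14337251/9*2433269 = -34886388403519/9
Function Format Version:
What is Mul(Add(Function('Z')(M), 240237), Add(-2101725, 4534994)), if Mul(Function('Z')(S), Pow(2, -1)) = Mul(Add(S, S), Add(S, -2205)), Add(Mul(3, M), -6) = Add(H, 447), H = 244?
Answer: Rational(-34886388403519, 9) ≈ -3.8763e+12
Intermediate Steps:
M = Rational(697, 3) (M = Add(2, Mul(Rational(1, 3), Add(244, 447))) = Add(2, Mul(Rational(1, 3), 691)) = Add(2, Rational(691, 3)) = Rational(697, 3) ≈ 232.33)
Function('Z')(S) = Mul(4, S, Add(-2205, S)) (Function('Z')(S) = Mul(2, Mul(Add(S, S), Add(S, -2205))) = Mul(2, Mul(Mul(2, S), Add(-2205, S))) = Mul(2, Mul(2, S, Add(-2205, S))) = Mul(4, S, Add(-2205, S)))
Mul(Add(Function('Z')(M), 240237), Add(-2101725, 4534994)) = Mul(Add(Mul(4, Rational(697, 3), Add(-2205, Rational(697, 3))), 240237), Add(-2101725, 4534994)) = Mul(Add(Mul(4, Rational(697, 3), Rational(-5918, 3)), 240237), 2433269) = Mul(Add(Rational(-16499384, 9), 240237), 2433269) = Mul(Rational(-14337251, 9), 2433269) = Rational(-34886388403519, 9)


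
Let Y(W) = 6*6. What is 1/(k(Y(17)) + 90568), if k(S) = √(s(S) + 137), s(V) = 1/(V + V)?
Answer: 6520896/590584499063 - 6*√19730/590584499063 ≈ 1.1040e-5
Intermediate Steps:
Y(W) = 36
s(V) = 1/(2*V)
k(S) = √(137 + 1/(2*S)) (k(S) = √(1/(2*S) + 137) = √(137 + 1/(2*S)))
1/(k(Y(17)) + 90568) = 1/(√(548 + 2/36)/2 + 90568) = 1/(√(548 + 2*(1/36))/2 + 90568) = 1/(√(548 + 1/18)/2 + 90568) = 1/(√(9865/18)/2 + 90568) = 1/((√19730/6)/2 + 90568) = 1/(√19730/12 + 90568) = 1/(90568 + √19730/12)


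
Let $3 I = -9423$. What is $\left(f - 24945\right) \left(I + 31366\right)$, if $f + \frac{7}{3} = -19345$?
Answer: $- \frac{3750453325}{3} \approx -1.2502 \cdot 10^{9}$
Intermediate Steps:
$f = - \frac{58042}{3}$ ($f = - \frac{7}{3} - 19345 = - \frac{58042}{3} \approx -19347.0$)
$I = -3141$ ($I = \frac{1}{3} \left(-9423\right) = -3141$)
$\left(f - 24945\right) \left(I + 31366\right) = \left(- \frac{58042}{3} - 24945\right) \left(-3141 + 31366\right) = \left(- \frac{132877}{3}\right) 28225 = - \frac{3750453325}{3}$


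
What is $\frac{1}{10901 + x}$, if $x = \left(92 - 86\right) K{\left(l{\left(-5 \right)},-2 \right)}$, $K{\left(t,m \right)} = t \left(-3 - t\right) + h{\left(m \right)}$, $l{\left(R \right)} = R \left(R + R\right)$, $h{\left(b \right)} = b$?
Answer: $- \frac{1}{5011} \approx -0.00019956$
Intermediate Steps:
$l{\left(R \right)} = 2 R^{2}$ ($l{\left(R \right)} = R 2 R = 2 R^{2}$)
$K{\left(t,m \right)} = m + t \left(-3 - t\right)$ ($K{\left(t,m \right)} = t \left(-3 - t\right) + m = m + t \left(-3 - t\right)$)
$x = -15912$ ($x = \left(92 - 86\right) \left(-2 - \left(2 \left(-5\right)^{2}\right)^{2} - 3 \cdot 2 \left(-5\right)^{2}\right) = 6 \left(-2 - \left(2 \cdot 25\right)^{2} - 3 \cdot 2 \cdot 25\right) = 6 \left(-2 - 50^{2} - 150\right) = 6 \left(-2 - 2500 - 150\right) = 6 \left(-2652\right) = -15912$)
$\frac{1}{10901 + x} = \frac{1}{10901 - 15912} = \frac{1}{-5011} = - \frac{1}{5011}$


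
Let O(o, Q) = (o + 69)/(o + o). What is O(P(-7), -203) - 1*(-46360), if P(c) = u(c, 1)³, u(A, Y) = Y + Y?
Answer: 741837/16 ≈ 46365.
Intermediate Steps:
u(A, Y) = 2*Y
P(c) = 8 (P(c) = (2*1)³ = 2³ = 8)
O(o, Q) = (69 + o)/(2*o) (O(o, Q) = (69 + o)/((2*o)) = (69 + o)*(1/(2*o)) = (69 + o)/(2*o))
O(P(-7), -203) - 1*(-46360) = (½)*(69 + 8)/8 - 1*(-46360) = (½)*(⅛)*77 + 46360 = 77/16 + 46360 = 741837/16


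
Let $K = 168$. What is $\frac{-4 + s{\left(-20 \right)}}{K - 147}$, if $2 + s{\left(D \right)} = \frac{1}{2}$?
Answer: $- \frac{11}{42} \approx -0.2619$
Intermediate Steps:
$s{\left(D \right)} = - \frac{3}{2}$ ($s{\left(D \right)} = -2 + \frac{1}{2} = - \frac{3}{2}$)
$\frac{-4 + s{\left(-20 \right)}}{K - 147} = \frac{-4 - \frac{3}{2}}{168 - 147} = - \frac{11}{2 \cdot 21} = \left(- \frac{11}{2}\right) \frac{1}{21} = - \frac{11}{42}$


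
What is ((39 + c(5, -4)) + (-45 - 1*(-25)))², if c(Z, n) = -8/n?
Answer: 441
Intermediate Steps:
((39 + c(5, -4)) + (-45 - 1*(-25)))² = ((39 - 8/(-4)) + (-45 - 1*(-25)))² = ((39 - 8*(-¼)) + (-45 + 25))² = ((39 + 2) - 20)² = (41 - 20)² = 21² = 441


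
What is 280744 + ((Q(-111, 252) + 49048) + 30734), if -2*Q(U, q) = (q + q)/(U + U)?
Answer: 13339504/37 ≈ 3.6053e+5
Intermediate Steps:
Q(U, q) = -q/(2*U) (Q(U, q) = -(q + q)/(2*(U + U)) = -2*q/(2*(2*U)) = -2*q*1/(2*U)/2 = -q/(2*U))
280744 + ((Q(-111, 252) + 49048) + 30734) = 280744 + ((-1/2*252/(-111) + 49048) + 30734) = 280744 + ((-1/2*252*(-1/111) + 49048) + 30734) = 280744 + ((42/37 + 49048) + 30734) = 280744 + (1814818/37 + 30734) = 280744 + 2951976/37 = 13339504/37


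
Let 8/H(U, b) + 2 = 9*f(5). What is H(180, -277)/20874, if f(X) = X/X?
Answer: 4/73059 ≈ 5.4750e-5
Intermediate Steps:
f(X) = 1
H(U, b) = 8/7 (H(U, b) = 8/(-2 + 9*1) = 8/(-2 + 9) = 8/7)
H(180, -277)/20874 = (8/7)/20874 = (8/7)*(1/20874) = 4/73059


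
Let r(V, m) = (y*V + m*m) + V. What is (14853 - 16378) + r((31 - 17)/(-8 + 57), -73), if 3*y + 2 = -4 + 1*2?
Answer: 79882/21 ≈ 3803.9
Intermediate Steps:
y = -4/3 (y = -⅔ + (-4 + 1*2)/3 = -⅔ + (-4 + 2)/3 = -⅔ + (⅓)*(-2) = -⅔ - ⅔ = -4/3 ≈ -1.3333)
r(V, m) = m² - V/3 (r(V, m) = (-4*V/3 + m*m) + V = (-4*V/3 + m²) + V = (m² - 4*V/3) + V = m² - V/3)
(14853 - 16378) + r((31 - 17)/(-8 + 57), -73) = (14853 - 16378) + ((-73)² - (31 - 17)/(3*(-8 + 57))) = -1525 + (5329 - 14/(3*49)) = -1525 + (5329 - ⅓*2/7) = -1525 + (5329 - 2/21) = -1525 + 111907/21 = 79882/21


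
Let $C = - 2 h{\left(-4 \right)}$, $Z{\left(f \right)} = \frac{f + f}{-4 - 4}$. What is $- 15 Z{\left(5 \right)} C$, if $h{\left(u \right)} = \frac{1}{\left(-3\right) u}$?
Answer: $- \frac{25}{8} \approx -3.125$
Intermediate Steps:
$h{\left(u \right)} = - \frac{1}{3 u}$
$Z{\left(f \right)} = - \frac{f}{4}$ ($Z{\left(f \right)} = \frac{2 f}{-8} = 2 f \left(- \frac{1}{8}\right) = - \frac{f}{4}$)
$C = - \frac{1}{6}$ ($C = - 2 \left(- \frac{1}{3 \left(-4\right)}\right) = - 2 \left(\left(- \frac{1}{3}\right) \left(- \frac{1}{4}\right)\right) = \left(-2\right) \frac{1}{12} = - \frac{1}{6} \approx -0.16667$)
$- 15 Z{\left(5 \right)} C = - 15 \left(\left(- \frac{1}{4}\right) 5\right) \left(- \frac{1}{6}\right) = \left(-15\right) \left(- \frac{5}{4}\right) \left(- \frac{1}{6}\right) = \frac{75}{4} \left(- \frac{1}{6}\right) = - \frac{25}{8}$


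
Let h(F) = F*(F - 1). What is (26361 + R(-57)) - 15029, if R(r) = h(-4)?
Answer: 11352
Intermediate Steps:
h(F) = F*(-1 + F)
R(r) = 20 (R(r) = -4*(-1 - 4) = -4*(-5) = 20)
(26361 + R(-57)) - 15029 = (26361 + 20) - 15029 = 26381 - 15029 = 11352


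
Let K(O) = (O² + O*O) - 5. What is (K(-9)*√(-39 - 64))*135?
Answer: 21195*I*√103 ≈ 2.1511e+5*I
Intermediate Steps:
K(O) = -5 + 2*O² (K(O) = (O² + O²) - 5 = 2*O² - 5 = -5 + 2*O²)
(K(-9)*√(-39 - 64))*135 = ((-5 + 2*(-9)²)*√(-39 - 64))*135 = ((-5 + 2*81)*√(-103))*135 = ((-5 + 162)*(I*√103))*135 = (157*(I*√103))*135 = (157*I*√103)*135 = 21195*I*√103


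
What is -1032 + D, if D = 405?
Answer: -627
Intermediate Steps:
-1032 + D = -1032 + 405 = -627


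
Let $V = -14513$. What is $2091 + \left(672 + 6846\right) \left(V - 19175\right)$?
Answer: $-253264293$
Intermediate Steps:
$2091 + \left(672 + 6846\right) \left(V - 19175\right) = 2091 + \left(672 + 6846\right) \left(-14513 - 19175\right) = 2091 + 7518 \left(-33688\right) = 2091 - 253266384 = -253264293$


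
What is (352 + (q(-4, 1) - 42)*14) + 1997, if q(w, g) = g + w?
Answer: 1719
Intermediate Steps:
(352 + (q(-4, 1) - 42)*14) + 1997 = (352 + ((1 - 4) - 42)*14) + 1997 = (352 + (-3 - 42)*14) + 1997 = (352 - 45*14) + 1997 = (352 - 630) + 1997 = -278 + 1997 = 1719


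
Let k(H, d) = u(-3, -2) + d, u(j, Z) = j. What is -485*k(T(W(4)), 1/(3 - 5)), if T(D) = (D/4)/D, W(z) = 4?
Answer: 3395/2 ≈ 1697.5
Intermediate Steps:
T(D) = ¼ (T(D) = (D*(¼))/D = (D/4)/D = ¼)
k(H, d) = -3 + d
-485*k(T(W(4)), 1/(3 - 5)) = -485*(-3 + 1/(3 - 5)) = -485*(-3 + 1/(-2)) = -485*(-3 - ½) = -485*(-7/2) = 3395/2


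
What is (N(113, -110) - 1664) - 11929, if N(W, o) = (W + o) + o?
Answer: -13700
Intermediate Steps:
N(W, o) = W + 2*o
(N(113, -110) - 1664) - 11929 = ((113 + 2*(-110)) - 1664) - 11929 = ((113 - 220) - 1664) - 11929 = (-107 - 1664) - 11929 = -1771 - 11929 = -13700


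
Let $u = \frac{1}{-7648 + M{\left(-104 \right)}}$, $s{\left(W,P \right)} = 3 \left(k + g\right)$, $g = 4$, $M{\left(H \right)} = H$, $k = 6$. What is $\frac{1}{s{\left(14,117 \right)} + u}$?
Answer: $\frac{7752}{232559} \approx 0.033333$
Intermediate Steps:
$s{\left(W,P \right)} = 30$ ($s{\left(W,P \right)} = 3 \left(6 + 4\right) = 3 \cdot 10 = 30$)
$u = - \frac{1}{7752}$ ($u = \frac{1}{-7648 - 104} = \frac{1}{-7752} = - \frac{1}{7752} \approx -0.000129$)
$\frac{1}{s{\left(14,117 \right)} + u} = \frac{1}{30 - \frac{1}{7752}} = \frac{1}{\frac{232559}{7752}} = \frac{7752}{232559}$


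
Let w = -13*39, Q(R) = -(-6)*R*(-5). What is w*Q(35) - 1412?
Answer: 530938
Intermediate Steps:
Q(R) = -30*R (Q(R) = (6*R)*(-5) = -30*R)
w = -507
w*Q(35) - 1412 = -(-15210)*35 - 1412 = -507*(-1050) - 1412 = 532350 - 1412 = 530938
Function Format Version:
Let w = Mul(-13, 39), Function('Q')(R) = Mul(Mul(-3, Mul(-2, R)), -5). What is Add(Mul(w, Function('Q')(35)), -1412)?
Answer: 530938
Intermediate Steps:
Function('Q')(R) = Mul(-30, R) (Function('Q')(R) = Mul(Mul(6, R), -5) = Mul(-30, R))
w = -507
Add(Mul(w, Function('Q')(35)), -1412) = Add(Mul(-507, Mul(-30, 35)), -1412) = Add(Mul(-507, -1050), -1412) = Add(532350, -1412) = 530938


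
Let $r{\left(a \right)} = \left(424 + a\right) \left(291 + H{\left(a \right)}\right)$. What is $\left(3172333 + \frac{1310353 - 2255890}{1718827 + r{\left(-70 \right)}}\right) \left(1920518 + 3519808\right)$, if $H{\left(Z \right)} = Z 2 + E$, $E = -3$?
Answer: $\frac{30568623488787115140}{1771219} \approx 1.7259 \cdot 10^{13}$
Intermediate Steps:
$H{\left(Z \right)} = -3 + 2 Z$ ($H{\left(Z \right)} = Z 2 - 3 = 2 Z - 3 = -3 + 2 Z$)
$r{\left(a \right)} = \left(288 + 2 a\right) \left(424 + a\right)$ ($r{\left(a \right)} = \left(424 + a\right) \left(291 + \left(-3 + 2 a\right)\right) = \left(424 + a\right) \left(288 + 2 a\right) = \left(288 + 2 a\right) \left(424 + a\right)$)
$\left(3172333 + \frac{1310353 - 2255890}{1718827 + r{\left(-70 \right)}}\right) \left(1920518 + 3519808\right) = \left(3172333 + \frac{1310353 - 2255890}{1718827 + \left(122112 + 2 \left(-70\right)^{2} + 1136 \left(-70\right)\right)}\right) \left(1920518 + 3519808\right) = \left(3172333 - \frac{945537}{1718827 + \left(122112 + 2 \cdot 4900 - 79520\right)}\right) 5440326 = \left(3172333 - \frac{945537}{1718827 + \left(122112 + 9800 - 79520\right)}\right) 5440326 = \left(3172333 - \frac{945537}{1718827 + 52392}\right) 5440326 = \left(3172333 - \frac{945537}{1771219}\right) 5440326 = \frac{5618895538390}{1771219} \cdot 5440326 = \frac{30568623488787115140}{1771219}$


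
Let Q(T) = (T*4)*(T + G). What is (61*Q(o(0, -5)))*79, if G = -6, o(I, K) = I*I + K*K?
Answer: 9156100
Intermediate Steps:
o(I, K) = I² + K²
Q(T) = 4*T*(-6 + T) (Q(T) = (T*4)*(T - 6) = (4*T)*(-6 + T) = 4*T*(-6 + T))
(61*Q(o(0, -5)))*79 = (61*(4*(0² + (-5)²)*(-6 + (0² + (-5)²))))*79 = (61*(4*(0 + 25)*(-6 + (0 + 25))))*79 = (61*(4*25*(-6 + 25)))*79 = (61*(4*25*19))*79 = (61*1900)*79 = 115900*79 = 9156100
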